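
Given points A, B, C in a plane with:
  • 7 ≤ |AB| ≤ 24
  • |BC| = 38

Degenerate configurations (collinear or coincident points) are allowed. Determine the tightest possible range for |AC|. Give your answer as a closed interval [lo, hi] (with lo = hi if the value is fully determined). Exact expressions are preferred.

|AC| ∈ [14, 62]  (≈ [14.0000, 62.0000])

|AB| ∈ [7, 24]
|BC| ∈ {38}
|AC| ∈ [14, 62]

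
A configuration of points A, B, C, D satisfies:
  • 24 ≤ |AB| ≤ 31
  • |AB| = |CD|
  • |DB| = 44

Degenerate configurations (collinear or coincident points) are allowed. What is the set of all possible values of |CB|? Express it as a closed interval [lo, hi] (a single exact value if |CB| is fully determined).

|AB| ∈ [24, 31]
|BD| ∈ {44}
|CD| ∈ [24, 31]
|AD| ∈ [13, 75]
|BC| ∈ [13, 75]
|AC| ∈ [0, 106]

|CB| ∈ [13, 75]  (≈ [13.0000, 75.0000])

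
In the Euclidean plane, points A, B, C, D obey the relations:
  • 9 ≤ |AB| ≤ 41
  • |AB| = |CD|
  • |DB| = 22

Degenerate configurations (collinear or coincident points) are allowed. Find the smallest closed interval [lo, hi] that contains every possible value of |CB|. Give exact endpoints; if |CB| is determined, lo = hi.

|CB| ∈ [0, 63]  (≈ [0.0000, 63.0000])

|AB| ∈ [9, 41]
|BD| ∈ {22}
|CD| ∈ [9, 41]
|AD| ∈ [0, 63]
|BC| ∈ [0, 63]
|AC| ∈ [0, 104]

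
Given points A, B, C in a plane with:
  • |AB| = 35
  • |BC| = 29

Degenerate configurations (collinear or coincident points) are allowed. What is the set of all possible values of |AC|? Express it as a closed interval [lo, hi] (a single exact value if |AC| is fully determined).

|AB| ∈ {35}
|BC| ∈ {29}
|AC| ∈ [6, 64]

|AC| ∈ [6, 64]  (≈ [6.0000, 64.0000])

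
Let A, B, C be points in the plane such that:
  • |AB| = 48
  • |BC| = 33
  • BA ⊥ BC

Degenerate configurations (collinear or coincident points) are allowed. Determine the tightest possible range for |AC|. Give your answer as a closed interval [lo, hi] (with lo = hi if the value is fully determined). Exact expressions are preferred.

|AB| ∈ {48}
|BC| ∈ {33}
|AC| ∈ {3·√(377)}

|AC| = 3·√(377)  (≈ 58.2495)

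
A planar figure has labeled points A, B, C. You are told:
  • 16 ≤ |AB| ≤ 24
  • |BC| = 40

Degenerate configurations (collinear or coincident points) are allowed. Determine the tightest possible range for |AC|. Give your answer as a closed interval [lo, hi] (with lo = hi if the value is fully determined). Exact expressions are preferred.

|AB| ∈ [16, 24]
|BC| ∈ {40}
|AC| ∈ [16, 64]

|AC| ∈ [16, 64]  (≈ [16.0000, 64.0000])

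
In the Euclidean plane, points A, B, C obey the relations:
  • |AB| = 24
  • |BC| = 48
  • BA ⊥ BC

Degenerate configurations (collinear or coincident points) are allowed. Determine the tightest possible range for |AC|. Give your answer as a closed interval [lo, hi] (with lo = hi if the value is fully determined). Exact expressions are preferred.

|AB| ∈ {24}
|BC| ∈ {48}
|AC| ∈ {24·√(5)}

|AC| = 24·√(5)  (≈ 53.6656)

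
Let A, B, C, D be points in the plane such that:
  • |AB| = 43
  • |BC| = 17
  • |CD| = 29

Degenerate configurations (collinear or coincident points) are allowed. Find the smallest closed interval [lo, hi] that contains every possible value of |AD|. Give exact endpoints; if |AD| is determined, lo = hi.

|AB| ∈ {43}
|BC| ∈ {17}
|CD| ∈ {29}
|AC| ∈ [26, 60]
|BD| ∈ [12, 46]
|AD| ∈ [0, 89]

|AD| ∈ [0, 89]  (≈ [0.0000, 89.0000])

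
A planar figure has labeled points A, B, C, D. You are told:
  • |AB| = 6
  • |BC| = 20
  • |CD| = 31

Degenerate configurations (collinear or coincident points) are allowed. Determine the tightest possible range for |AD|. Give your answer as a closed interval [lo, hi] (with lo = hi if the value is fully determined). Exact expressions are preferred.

|AD| ∈ [5, 57]  (≈ [5.0000, 57.0000])

|AB| ∈ {6}
|BC| ∈ {20}
|CD| ∈ {31}
|AC| ∈ [14, 26]
|BD| ∈ [11, 51]
|AD| ∈ [5, 57]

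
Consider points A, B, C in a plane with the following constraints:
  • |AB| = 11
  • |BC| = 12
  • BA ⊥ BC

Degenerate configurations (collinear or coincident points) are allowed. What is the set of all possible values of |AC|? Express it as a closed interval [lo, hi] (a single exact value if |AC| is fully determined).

|AC| = √(265)  (≈ 16.2788)

|AB| ∈ {11}
|BC| ∈ {12}
|AC| ∈ {√(265)}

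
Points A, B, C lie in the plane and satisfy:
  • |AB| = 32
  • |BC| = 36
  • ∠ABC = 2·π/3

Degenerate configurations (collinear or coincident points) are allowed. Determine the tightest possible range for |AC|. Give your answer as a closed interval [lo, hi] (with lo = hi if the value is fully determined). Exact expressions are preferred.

|AB| ∈ {32}
|BC| ∈ {36}
|AC| ∈ {4·√(217)}

|AC| = 4·√(217)  (≈ 58.9237)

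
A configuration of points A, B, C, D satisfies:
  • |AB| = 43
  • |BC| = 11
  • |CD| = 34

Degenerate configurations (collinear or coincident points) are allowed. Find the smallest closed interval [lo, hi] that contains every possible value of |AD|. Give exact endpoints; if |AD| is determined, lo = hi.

|AD| ∈ [0, 88]  (≈ [0.0000, 88.0000])

|AB| ∈ {43}
|BC| ∈ {11}
|CD| ∈ {34}
|AC| ∈ [32, 54]
|BD| ∈ [23, 45]
|AD| ∈ [0, 88]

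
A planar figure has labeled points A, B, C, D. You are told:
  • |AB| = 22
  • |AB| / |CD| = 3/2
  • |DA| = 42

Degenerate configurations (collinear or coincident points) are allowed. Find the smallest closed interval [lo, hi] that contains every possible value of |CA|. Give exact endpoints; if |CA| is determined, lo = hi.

|CA| ∈ [82/3, 170/3]  (≈ [27.3333, 56.6667])

|AB| ∈ {22}
|AD| ∈ {42}
|CD| ∈ {44/3}
|BD| ∈ [20, 64]
|AC| ∈ [82/3, 170/3]
|BC| ∈ [16/3, 236/3]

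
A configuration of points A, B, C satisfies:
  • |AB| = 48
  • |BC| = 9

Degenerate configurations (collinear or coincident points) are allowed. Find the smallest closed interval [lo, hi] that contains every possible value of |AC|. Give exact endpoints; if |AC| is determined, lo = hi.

|AB| ∈ {48}
|BC| ∈ {9}
|AC| ∈ [39, 57]

|AC| ∈ [39, 57]  (≈ [39.0000, 57.0000])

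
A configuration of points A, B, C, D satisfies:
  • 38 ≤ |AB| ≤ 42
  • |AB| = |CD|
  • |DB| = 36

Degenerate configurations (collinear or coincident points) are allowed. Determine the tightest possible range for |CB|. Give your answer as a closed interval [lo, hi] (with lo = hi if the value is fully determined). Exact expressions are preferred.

|CB| ∈ [2, 78]  (≈ [2.0000, 78.0000])

|AB| ∈ [38, 42]
|BD| ∈ {36}
|CD| ∈ [38, 42]
|AD| ∈ [2, 78]
|BC| ∈ [2, 78]
|AC| ∈ [0, 120]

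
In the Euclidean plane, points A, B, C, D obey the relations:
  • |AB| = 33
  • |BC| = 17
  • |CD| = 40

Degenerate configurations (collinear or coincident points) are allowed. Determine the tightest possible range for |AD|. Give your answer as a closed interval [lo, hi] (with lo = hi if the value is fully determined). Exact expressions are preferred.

|AD| ∈ [0, 90]  (≈ [0.0000, 90.0000])

|AB| ∈ {33}
|BC| ∈ {17}
|CD| ∈ {40}
|AC| ∈ [16, 50]
|BD| ∈ [23, 57]
|AD| ∈ [0, 90]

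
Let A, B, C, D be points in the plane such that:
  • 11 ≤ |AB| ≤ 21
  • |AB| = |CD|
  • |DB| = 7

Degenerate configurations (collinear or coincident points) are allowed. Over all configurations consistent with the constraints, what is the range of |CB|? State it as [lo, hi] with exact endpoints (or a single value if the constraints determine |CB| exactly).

|AB| ∈ [11, 21]
|BD| ∈ {7}
|CD| ∈ [11, 21]
|AD| ∈ [4, 28]
|BC| ∈ [4, 28]
|AC| ∈ [0, 49]

|CB| ∈ [4, 28]  (≈ [4.0000, 28.0000])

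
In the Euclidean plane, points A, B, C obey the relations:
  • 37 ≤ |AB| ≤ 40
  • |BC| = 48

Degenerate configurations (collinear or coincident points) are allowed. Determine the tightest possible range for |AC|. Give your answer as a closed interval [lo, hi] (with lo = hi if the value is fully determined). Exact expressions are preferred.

|AB| ∈ [37, 40]
|BC| ∈ {48}
|AC| ∈ [8, 88]

|AC| ∈ [8, 88]  (≈ [8.0000, 88.0000])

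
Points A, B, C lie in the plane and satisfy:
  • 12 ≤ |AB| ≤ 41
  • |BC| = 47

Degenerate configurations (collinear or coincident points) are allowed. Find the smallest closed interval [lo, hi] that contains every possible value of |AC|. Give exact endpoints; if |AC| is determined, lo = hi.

|AC| ∈ [6, 88]  (≈ [6.0000, 88.0000])

|AB| ∈ [12, 41]
|BC| ∈ {47}
|AC| ∈ [6, 88]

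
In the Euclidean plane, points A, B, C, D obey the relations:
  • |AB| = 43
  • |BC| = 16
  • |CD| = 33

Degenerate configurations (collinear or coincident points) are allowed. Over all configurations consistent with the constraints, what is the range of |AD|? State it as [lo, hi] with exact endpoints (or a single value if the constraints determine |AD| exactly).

|AD| ∈ [0, 92]  (≈ [0.0000, 92.0000])

|AB| ∈ {43}
|BC| ∈ {16}
|CD| ∈ {33}
|AC| ∈ [27, 59]
|BD| ∈ [17, 49]
|AD| ∈ [0, 92]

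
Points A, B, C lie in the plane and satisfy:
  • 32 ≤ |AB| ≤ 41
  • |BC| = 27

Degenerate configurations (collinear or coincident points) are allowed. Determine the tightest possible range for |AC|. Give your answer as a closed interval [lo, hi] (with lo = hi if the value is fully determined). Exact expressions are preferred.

|AB| ∈ [32, 41]
|BC| ∈ {27}
|AC| ∈ [5, 68]

|AC| ∈ [5, 68]  (≈ [5.0000, 68.0000])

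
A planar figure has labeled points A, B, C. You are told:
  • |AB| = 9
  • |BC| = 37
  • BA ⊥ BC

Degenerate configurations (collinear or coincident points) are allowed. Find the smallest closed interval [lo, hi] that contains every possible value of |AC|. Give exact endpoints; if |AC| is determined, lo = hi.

|AB| ∈ {9}
|BC| ∈ {37}
|AC| ∈ {5·√(58)}

|AC| = 5·√(58)  (≈ 38.0789)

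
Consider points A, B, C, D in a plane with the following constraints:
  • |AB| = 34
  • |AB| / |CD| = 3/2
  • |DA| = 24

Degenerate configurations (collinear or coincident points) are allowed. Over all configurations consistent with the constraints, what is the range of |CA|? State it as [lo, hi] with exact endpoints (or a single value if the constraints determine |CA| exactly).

|CA| ∈ [4/3, 140/3]  (≈ [1.3333, 46.6667])

|AB| ∈ {34}
|AD| ∈ {24}
|CD| ∈ {68/3}
|BD| ∈ [10, 58]
|AC| ∈ [4/3, 140/3]
|BC| ∈ [0, 242/3]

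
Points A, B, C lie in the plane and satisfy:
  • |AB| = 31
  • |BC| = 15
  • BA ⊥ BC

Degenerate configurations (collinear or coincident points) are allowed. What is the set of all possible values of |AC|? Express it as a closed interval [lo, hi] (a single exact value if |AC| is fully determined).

|AB| ∈ {31}
|BC| ∈ {15}
|AC| ∈ {√(1186)}

|AC| = √(1186)  (≈ 34.4384)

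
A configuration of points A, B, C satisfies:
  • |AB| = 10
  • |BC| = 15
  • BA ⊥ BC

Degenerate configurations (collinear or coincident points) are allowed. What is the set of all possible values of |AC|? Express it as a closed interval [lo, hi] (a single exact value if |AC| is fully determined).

|AB| ∈ {10}
|BC| ∈ {15}
|AC| ∈ {5·√(13)}

|AC| = 5·√(13)  (≈ 18.0278)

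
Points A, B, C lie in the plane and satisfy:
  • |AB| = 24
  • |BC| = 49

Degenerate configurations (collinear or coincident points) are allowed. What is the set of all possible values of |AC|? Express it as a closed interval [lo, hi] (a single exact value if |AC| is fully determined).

|AC| ∈ [25, 73]  (≈ [25.0000, 73.0000])

|AB| ∈ {24}
|BC| ∈ {49}
|AC| ∈ [25, 73]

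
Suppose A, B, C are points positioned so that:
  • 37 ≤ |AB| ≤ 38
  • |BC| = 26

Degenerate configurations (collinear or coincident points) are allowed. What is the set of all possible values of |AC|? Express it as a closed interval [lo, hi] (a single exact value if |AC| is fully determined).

|AC| ∈ [11, 64]  (≈ [11.0000, 64.0000])

|AB| ∈ [37, 38]
|BC| ∈ {26}
|AC| ∈ [11, 64]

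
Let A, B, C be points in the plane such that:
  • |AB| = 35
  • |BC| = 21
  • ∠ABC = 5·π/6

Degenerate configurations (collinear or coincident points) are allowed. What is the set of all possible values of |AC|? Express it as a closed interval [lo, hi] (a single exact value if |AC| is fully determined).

|AB| ∈ {35}
|BC| ∈ {21}
|AC| ∈ {7·√(15·√(3) + 34)}

|AC| = 7·√(15·√(3) + 34)  (≈ 54.2131)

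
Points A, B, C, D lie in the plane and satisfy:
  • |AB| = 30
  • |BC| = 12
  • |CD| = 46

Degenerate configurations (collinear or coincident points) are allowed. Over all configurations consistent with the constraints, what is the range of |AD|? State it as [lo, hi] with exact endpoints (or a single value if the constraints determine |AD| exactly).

|AD| ∈ [4, 88]  (≈ [4.0000, 88.0000])

|AB| ∈ {30}
|BC| ∈ {12}
|CD| ∈ {46}
|AC| ∈ [18, 42]
|BD| ∈ [34, 58]
|AD| ∈ [4, 88]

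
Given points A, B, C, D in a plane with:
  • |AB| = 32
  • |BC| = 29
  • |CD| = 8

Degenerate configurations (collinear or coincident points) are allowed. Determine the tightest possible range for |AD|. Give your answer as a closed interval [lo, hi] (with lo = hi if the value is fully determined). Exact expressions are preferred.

|AB| ∈ {32}
|BC| ∈ {29}
|CD| ∈ {8}
|AC| ∈ [3, 61]
|BD| ∈ [21, 37]
|AD| ∈ [0, 69]

|AD| ∈ [0, 69]  (≈ [0.0000, 69.0000])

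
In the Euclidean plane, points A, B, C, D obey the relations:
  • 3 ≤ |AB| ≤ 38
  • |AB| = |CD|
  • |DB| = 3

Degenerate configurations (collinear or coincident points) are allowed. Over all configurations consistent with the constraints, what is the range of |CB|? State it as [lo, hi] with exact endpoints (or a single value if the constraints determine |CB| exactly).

|CB| ∈ [0, 41]  (≈ [0.0000, 41.0000])

|AB| ∈ [3, 38]
|BD| ∈ {3}
|CD| ∈ [3, 38]
|AD| ∈ [0, 41]
|BC| ∈ [0, 41]
|AC| ∈ [0, 79]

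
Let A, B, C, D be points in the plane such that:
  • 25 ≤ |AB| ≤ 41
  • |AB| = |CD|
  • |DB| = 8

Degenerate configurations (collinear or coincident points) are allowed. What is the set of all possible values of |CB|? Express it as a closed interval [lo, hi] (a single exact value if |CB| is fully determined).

|AB| ∈ [25, 41]
|BD| ∈ {8}
|CD| ∈ [25, 41]
|AD| ∈ [17, 49]
|BC| ∈ [17, 49]
|AC| ∈ [0, 90]

|CB| ∈ [17, 49]  (≈ [17.0000, 49.0000])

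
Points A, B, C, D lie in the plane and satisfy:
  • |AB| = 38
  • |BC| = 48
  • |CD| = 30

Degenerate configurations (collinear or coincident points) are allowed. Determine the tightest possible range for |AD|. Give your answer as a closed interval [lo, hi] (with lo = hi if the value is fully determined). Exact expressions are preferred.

|AB| ∈ {38}
|BC| ∈ {48}
|CD| ∈ {30}
|AC| ∈ [10, 86]
|BD| ∈ [18, 78]
|AD| ∈ [0, 116]

|AD| ∈ [0, 116]  (≈ [0.0000, 116.0000])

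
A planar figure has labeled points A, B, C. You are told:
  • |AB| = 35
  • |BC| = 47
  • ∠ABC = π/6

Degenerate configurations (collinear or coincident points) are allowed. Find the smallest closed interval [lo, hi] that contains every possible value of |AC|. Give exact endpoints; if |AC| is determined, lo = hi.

|AB| ∈ {35}
|BC| ∈ {47}
|AC| ∈ {√(3434 - 1645·√(3))}

|AC| = √(3434 - 1645·√(3))  (≈ 24.1822)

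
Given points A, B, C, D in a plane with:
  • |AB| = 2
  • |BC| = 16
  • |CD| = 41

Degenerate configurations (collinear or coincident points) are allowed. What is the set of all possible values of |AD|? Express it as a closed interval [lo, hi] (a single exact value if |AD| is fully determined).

|AD| ∈ [23, 59]  (≈ [23.0000, 59.0000])

|AB| ∈ {2}
|BC| ∈ {16}
|CD| ∈ {41}
|AC| ∈ [14, 18]
|BD| ∈ [25, 57]
|AD| ∈ [23, 59]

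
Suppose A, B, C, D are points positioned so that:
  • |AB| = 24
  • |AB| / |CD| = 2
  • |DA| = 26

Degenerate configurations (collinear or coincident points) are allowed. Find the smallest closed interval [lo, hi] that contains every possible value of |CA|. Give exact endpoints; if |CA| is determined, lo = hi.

|CA| ∈ [14, 38]  (≈ [14.0000, 38.0000])

|AB| ∈ {24}
|AD| ∈ {26}
|CD| ∈ {12}
|BD| ∈ [2, 50]
|AC| ∈ [14, 38]
|BC| ∈ [0, 62]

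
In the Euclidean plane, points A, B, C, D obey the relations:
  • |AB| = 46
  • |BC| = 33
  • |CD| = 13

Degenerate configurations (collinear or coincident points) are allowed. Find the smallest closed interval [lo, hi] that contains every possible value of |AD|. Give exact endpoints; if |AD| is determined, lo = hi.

|AB| ∈ {46}
|BC| ∈ {33}
|CD| ∈ {13}
|AC| ∈ [13, 79]
|BD| ∈ [20, 46]
|AD| ∈ [0, 92]

|AD| ∈ [0, 92]  (≈ [0.0000, 92.0000])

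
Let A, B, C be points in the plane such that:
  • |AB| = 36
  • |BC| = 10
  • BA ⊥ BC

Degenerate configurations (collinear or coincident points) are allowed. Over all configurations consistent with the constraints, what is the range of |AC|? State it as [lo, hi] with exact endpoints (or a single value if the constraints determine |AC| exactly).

|AC| = 2·√(349)  (≈ 37.3631)

|AB| ∈ {36}
|BC| ∈ {10}
|AC| ∈ {2·√(349)}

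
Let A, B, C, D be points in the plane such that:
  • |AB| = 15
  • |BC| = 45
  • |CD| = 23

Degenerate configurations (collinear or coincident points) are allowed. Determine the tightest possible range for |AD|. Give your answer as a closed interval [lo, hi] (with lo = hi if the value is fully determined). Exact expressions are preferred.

|AD| ∈ [7, 83]  (≈ [7.0000, 83.0000])

|AB| ∈ {15}
|BC| ∈ {45}
|CD| ∈ {23}
|AC| ∈ [30, 60]
|BD| ∈ [22, 68]
|AD| ∈ [7, 83]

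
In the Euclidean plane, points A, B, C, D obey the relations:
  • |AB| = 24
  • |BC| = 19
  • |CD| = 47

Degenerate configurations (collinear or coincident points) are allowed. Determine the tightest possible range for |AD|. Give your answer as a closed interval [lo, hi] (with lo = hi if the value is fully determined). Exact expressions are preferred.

|AD| ∈ [4, 90]  (≈ [4.0000, 90.0000])

|AB| ∈ {24}
|BC| ∈ {19}
|CD| ∈ {47}
|AC| ∈ [5, 43]
|BD| ∈ [28, 66]
|AD| ∈ [4, 90]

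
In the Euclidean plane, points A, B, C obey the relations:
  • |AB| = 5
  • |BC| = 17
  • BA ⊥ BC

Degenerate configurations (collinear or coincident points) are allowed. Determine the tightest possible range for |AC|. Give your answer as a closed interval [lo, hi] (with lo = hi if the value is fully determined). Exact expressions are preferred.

|AB| ∈ {5}
|BC| ∈ {17}
|AC| ∈ {√(314)}

|AC| = √(314)  (≈ 17.7200)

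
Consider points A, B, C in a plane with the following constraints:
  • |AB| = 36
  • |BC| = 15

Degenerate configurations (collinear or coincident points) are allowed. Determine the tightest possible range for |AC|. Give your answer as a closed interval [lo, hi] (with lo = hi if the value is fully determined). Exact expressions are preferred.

|AB| ∈ {36}
|BC| ∈ {15}
|AC| ∈ [21, 51]

|AC| ∈ [21, 51]  (≈ [21.0000, 51.0000])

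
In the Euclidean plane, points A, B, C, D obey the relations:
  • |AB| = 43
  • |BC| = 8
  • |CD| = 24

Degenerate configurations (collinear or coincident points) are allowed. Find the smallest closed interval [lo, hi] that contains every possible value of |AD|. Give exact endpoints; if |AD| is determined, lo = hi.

|AB| ∈ {43}
|BC| ∈ {8}
|CD| ∈ {24}
|AC| ∈ [35, 51]
|BD| ∈ [16, 32]
|AD| ∈ [11, 75]

|AD| ∈ [11, 75]  (≈ [11.0000, 75.0000])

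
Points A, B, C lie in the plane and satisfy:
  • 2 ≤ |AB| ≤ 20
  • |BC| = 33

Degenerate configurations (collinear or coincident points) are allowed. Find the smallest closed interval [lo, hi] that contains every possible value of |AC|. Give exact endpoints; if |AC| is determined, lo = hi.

|AC| ∈ [13, 53]  (≈ [13.0000, 53.0000])

|AB| ∈ [2, 20]
|BC| ∈ {33}
|AC| ∈ [13, 53]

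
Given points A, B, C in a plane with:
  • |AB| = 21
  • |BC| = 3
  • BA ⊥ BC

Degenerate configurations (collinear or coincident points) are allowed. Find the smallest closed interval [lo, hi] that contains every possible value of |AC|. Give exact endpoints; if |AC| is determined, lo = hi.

|AB| ∈ {21}
|BC| ∈ {3}
|AC| ∈ {15·√(2)}

|AC| = 15·√(2)  (≈ 21.2132)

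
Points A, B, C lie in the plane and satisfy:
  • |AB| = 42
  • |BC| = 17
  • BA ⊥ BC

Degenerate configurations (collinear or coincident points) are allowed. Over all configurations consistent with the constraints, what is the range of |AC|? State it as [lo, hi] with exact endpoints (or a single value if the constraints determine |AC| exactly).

|AC| = √(2053)  (≈ 45.3100)

|AB| ∈ {42}
|BC| ∈ {17}
|AC| ∈ {√(2053)}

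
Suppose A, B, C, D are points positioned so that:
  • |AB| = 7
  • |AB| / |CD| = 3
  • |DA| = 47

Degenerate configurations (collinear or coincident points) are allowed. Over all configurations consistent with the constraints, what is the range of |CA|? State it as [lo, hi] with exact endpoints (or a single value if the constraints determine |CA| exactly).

|CA| ∈ [134/3, 148/3]  (≈ [44.6667, 49.3333])

|AB| ∈ {7}
|AD| ∈ {47}
|CD| ∈ {7/3}
|BD| ∈ [40, 54]
|AC| ∈ [134/3, 148/3]
|BC| ∈ [113/3, 169/3]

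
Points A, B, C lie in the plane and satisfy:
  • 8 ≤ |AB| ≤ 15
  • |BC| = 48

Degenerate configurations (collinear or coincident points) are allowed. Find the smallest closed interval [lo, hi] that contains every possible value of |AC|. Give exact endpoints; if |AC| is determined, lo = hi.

|AC| ∈ [33, 63]  (≈ [33.0000, 63.0000])

|AB| ∈ [8, 15]
|BC| ∈ {48}
|AC| ∈ [33, 63]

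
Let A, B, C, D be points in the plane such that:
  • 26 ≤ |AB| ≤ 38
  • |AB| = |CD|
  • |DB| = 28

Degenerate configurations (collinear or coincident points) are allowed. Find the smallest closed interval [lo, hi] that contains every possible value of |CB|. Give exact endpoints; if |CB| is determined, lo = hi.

|CB| ∈ [0, 66]  (≈ [0.0000, 66.0000])

|AB| ∈ [26, 38]
|BD| ∈ {28}
|CD| ∈ [26, 38]
|AD| ∈ [0, 66]
|BC| ∈ [0, 66]
|AC| ∈ [0, 104]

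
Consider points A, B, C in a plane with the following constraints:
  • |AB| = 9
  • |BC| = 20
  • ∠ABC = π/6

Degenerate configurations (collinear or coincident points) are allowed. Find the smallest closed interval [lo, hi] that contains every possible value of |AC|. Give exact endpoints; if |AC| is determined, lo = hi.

|AC| = √(481 - 180·√(3))  (≈ 13.0089)

|AB| ∈ {9}
|BC| ∈ {20}
|AC| ∈ {√(481 - 180·√(3))}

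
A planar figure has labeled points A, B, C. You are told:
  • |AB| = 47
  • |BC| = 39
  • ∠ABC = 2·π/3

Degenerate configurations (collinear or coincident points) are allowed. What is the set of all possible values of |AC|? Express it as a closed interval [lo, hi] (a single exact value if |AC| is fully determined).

|AB| ∈ {47}
|BC| ∈ {39}
|AC| ∈ {√(5563)}

|AC| = √(5563)  (≈ 74.5855)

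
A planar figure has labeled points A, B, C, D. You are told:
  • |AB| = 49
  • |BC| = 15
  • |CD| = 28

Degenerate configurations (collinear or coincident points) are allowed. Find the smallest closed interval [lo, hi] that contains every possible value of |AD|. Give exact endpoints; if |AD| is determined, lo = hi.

|AD| ∈ [6, 92]  (≈ [6.0000, 92.0000])

|AB| ∈ {49}
|BC| ∈ {15}
|CD| ∈ {28}
|AC| ∈ [34, 64]
|BD| ∈ [13, 43]
|AD| ∈ [6, 92]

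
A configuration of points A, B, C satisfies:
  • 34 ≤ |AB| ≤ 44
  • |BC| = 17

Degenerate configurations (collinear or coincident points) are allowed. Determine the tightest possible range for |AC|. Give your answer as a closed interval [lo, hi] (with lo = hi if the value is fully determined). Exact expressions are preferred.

|AC| ∈ [17, 61]  (≈ [17.0000, 61.0000])

|AB| ∈ [34, 44]
|BC| ∈ {17}
|AC| ∈ [17, 61]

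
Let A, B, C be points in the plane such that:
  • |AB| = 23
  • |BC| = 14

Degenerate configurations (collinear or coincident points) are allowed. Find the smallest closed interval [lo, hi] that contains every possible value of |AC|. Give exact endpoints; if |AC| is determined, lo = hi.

|AC| ∈ [9, 37]  (≈ [9.0000, 37.0000])

|AB| ∈ {23}
|BC| ∈ {14}
|AC| ∈ [9, 37]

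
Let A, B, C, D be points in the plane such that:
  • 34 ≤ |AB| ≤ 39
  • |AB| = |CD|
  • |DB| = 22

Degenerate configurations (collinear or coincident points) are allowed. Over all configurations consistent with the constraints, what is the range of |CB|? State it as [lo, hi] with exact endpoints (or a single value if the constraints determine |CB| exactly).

|AB| ∈ [34, 39]
|BD| ∈ {22}
|CD| ∈ [34, 39]
|AD| ∈ [12, 61]
|BC| ∈ [12, 61]
|AC| ∈ [0, 100]

|CB| ∈ [12, 61]  (≈ [12.0000, 61.0000])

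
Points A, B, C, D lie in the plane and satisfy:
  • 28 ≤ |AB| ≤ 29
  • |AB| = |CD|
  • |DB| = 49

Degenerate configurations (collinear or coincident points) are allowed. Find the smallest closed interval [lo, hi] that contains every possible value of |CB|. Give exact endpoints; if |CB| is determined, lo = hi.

|AB| ∈ [28, 29]
|BD| ∈ {49}
|CD| ∈ [28, 29]
|AD| ∈ [20, 78]
|BC| ∈ [20, 78]
|AC| ∈ [0, 107]

|CB| ∈ [20, 78]  (≈ [20.0000, 78.0000])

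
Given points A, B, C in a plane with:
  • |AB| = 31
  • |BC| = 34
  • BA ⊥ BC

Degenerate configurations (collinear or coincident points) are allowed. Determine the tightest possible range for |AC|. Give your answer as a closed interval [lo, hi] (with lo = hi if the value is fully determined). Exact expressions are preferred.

|AB| ∈ {31}
|BC| ∈ {34}
|AC| ∈ {√(2117)}

|AC| = √(2117)  (≈ 46.0109)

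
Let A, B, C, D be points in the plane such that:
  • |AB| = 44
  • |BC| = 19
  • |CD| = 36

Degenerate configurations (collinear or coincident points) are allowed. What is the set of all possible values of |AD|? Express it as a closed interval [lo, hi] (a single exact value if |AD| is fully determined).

|AD| ∈ [0, 99]  (≈ [0.0000, 99.0000])

|AB| ∈ {44}
|BC| ∈ {19}
|CD| ∈ {36}
|AC| ∈ [25, 63]
|BD| ∈ [17, 55]
|AD| ∈ [0, 99]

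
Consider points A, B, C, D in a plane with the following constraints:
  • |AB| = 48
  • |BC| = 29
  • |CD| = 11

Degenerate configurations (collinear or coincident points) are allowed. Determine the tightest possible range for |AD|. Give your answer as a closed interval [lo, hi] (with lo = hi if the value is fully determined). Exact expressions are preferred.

|AB| ∈ {48}
|BC| ∈ {29}
|CD| ∈ {11}
|AC| ∈ [19, 77]
|BD| ∈ [18, 40]
|AD| ∈ [8, 88]

|AD| ∈ [8, 88]  (≈ [8.0000, 88.0000])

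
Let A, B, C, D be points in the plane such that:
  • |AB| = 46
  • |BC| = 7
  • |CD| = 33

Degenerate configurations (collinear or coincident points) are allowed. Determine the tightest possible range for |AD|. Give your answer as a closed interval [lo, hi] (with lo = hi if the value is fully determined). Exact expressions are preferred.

|AD| ∈ [6, 86]  (≈ [6.0000, 86.0000])

|AB| ∈ {46}
|BC| ∈ {7}
|CD| ∈ {33}
|AC| ∈ [39, 53]
|BD| ∈ [26, 40]
|AD| ∈ [6, 86]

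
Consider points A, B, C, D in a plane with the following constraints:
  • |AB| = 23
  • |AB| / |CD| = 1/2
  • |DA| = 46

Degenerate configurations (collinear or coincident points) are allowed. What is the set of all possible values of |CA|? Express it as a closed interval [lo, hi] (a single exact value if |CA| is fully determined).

|AB| ∈ {23}
|AD| ∈ {46}
|CD| ∈ {46}
|BD| ∈ [23, 69]
|AC| ∈ [0, 92]
|BC| ∈ [0, 115]

|CA| ∈ [0, 92]  (≈ [0.0000, 92.0000])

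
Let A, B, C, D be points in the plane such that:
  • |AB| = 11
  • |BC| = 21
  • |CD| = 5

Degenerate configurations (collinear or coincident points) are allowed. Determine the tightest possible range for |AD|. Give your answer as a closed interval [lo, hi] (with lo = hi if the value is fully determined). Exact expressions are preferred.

|AB| ∈ {11}
|BC| ∈ {21}
|CD| ∈ {5}
|AC| ∈ [10, 32]
|BD| ∈ [16, 26]
|AD| ∈ [5, 37]

|AD| ∈ [5, 37]  (≈ [5.0000, 37.0000])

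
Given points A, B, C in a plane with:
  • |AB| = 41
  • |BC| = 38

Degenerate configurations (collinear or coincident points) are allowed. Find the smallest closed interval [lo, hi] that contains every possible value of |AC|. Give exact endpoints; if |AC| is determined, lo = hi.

|AC| ∈ [3, 79]  (≈ [3.0000, 79.0000])

|AB| ∈ {41}
|BC| ∈ {38}
|AC| ∈ [3, 79]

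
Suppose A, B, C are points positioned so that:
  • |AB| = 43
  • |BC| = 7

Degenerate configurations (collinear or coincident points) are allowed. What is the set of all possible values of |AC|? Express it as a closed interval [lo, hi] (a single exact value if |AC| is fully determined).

|AB| ∈ {43}
|BC| ∈ {7}
|AC| ∈ [36, 50]

|AC| ∈ [36, 50]  (≈ [36.0000, 50.0000])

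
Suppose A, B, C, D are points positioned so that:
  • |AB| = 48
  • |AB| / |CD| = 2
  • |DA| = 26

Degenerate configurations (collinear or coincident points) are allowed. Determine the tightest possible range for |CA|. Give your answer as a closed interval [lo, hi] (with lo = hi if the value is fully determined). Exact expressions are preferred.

|AB| ∈ {48}
|AD| ∈ {26}
|CD| ∈ {24}
|BD| ∈ [22, 74]
|AC| ∈ [2, 50]
|BC| ∈ [0, 98]

|CA| ∈ [2, 50]  (≈ [2.0000, 50.0000])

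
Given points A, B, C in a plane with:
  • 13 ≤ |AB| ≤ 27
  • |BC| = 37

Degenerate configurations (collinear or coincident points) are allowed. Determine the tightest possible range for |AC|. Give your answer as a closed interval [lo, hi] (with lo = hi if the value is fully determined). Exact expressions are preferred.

|AB| ∈ [13, 27]
|BC| ∈ {37}
|AC| ∈ [10, 64]

|AC| ∈ [10, 64]  (≈ [10.0000, 64.0000])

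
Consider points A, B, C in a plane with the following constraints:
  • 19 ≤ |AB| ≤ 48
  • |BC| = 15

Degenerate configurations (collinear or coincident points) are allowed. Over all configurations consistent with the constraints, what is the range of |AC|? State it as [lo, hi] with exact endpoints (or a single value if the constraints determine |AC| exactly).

|AB| ∈ [19, 48]
|BC| ∈ {15}
|AC| ∈ [4, 63]

|AC| ∈ [4, 63]  (≈ [4.0000, 63.0000])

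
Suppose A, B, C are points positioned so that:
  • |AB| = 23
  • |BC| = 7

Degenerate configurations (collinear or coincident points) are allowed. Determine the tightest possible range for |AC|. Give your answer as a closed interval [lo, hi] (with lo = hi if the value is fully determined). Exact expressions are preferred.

|AC| ∈ [16, 30]  (≈ [16.0000, 30.0000])

|AB| ∈ {23}
|BC| ∈ {7}
|AC| ∈ [16, 30]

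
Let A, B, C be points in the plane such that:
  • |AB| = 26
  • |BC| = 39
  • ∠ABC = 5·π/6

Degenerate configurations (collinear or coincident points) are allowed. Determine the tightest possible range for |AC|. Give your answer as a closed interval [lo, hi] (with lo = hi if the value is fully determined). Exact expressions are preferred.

|AB| ∈ {26}
|BC| ∈ {39}
|AC| ∈ {13·√(6·√(3) + 13)}

|AC| = 13·√(6·√(3) + 13)  (≈ 62.8753)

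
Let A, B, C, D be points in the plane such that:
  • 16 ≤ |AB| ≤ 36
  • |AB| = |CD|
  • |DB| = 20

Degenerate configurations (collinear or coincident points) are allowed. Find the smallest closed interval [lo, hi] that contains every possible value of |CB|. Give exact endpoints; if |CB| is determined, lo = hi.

|CB| ∈ [0, 56]  (≈ [0.0000, 56.0000])

|AB| ∈ [16, 36]
|BD| ∈ {20}
|CD| ∈ [16, 36]
|AD| ∈ [0, 56]
|BC| ∈ [0, 56]
|AC| ∈ [0, 92]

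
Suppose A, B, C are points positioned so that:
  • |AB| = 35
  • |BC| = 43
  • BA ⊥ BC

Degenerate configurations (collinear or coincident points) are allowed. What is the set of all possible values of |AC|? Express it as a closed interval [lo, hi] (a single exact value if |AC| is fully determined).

|AB| ∈ {35}
|BC| ∈ {43}
|AC| ∈ {√(3074)}

|AC| = √(3074)  (≈ 55.4437)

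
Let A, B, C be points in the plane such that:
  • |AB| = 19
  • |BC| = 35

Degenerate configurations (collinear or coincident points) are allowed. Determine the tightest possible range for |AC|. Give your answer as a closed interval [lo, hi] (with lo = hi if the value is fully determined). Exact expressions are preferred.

|AB| ∈ {19}
|BC| ∈ {35}
|AC| ∈ [16, 54]

|AC| ∈ [16, 54]  (≈ [16.0000, 54.0000])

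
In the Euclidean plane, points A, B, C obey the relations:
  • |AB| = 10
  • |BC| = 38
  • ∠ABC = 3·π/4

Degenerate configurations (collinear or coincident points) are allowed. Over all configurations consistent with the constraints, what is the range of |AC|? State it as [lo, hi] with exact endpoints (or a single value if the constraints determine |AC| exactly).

|AC| = 2·√(95·√(2) + 386)  (≈ 45.6224)

|AB| ∈ {10}
|BC| ∈ {38}
|AC| ∈ {2·√(95·√(2) + 386)}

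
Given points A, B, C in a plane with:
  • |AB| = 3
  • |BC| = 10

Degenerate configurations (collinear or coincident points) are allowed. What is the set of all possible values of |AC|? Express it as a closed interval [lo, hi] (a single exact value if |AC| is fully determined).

|AC| ∈ [7, 13]  (≈ [7.0000, 13.0000])

|AB| ∈ {3}
|BC| ∈ {10}
|AC| ∈ [7, 13]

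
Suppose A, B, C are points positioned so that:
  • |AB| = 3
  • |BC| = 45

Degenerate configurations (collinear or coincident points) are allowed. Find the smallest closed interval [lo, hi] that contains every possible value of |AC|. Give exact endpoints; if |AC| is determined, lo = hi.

|AC| ∈ [42, 48]  (≈ [42.0000, 48.0000])

|AB| ∈ {3}
|BC| ∈ {45}
|AC| ∈ [42, 48]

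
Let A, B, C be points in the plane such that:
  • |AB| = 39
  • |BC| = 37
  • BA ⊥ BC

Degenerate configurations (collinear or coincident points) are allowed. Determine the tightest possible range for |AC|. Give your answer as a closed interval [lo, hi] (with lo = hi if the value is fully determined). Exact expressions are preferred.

|AC| = 17·√(10)  (≈ 53.7587)

|AB| ∈ {39}
|BC| ∈ {37}
|AC| ∈ {17·√(10)}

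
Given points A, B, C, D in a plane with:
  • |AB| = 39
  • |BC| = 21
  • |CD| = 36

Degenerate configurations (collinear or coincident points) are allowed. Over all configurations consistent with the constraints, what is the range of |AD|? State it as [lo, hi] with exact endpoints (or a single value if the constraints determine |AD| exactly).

|AB| ∈ {39}
|BC| ∈ {21}
|CD| ∈ {36}
|AC| ∈ [18, 60]
|BD| ∈ [15, 57]
|AD| ∈ [0, 96]

|AD| ∈ [0, 96]  (≈ [0.0000, 96.0000])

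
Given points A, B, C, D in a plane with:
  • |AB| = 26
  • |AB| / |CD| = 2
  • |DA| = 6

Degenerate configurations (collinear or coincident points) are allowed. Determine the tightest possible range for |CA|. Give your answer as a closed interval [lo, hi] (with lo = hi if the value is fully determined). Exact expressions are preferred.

|CA| ∈ [7, 19]  (≈ [7.0000, 19.0000])

|AB| ∈ {26}
|AD| ∈ {6}
|CD| ∈ {13}
|BD| ∈ [20, 32]
|AC| ∈ [7, 19]
|BC| ∈ [7, 45]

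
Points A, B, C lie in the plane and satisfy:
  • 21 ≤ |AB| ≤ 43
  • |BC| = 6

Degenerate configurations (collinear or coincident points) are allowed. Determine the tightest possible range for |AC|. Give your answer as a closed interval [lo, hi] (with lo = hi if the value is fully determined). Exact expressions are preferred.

|AB| ∈ [21, 43]
|BC| ∈ {6}
|AC| ∈ [15, 49]

|AC| ∈ [15, 49]  (≈ [15.0000, 49.0000])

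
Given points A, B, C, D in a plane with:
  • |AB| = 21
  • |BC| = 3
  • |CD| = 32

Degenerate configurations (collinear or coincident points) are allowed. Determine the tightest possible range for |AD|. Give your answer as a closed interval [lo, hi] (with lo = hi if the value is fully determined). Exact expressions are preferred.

|AD| ∈ [8, 56]  (≈ [8.0000, 56.0000])

|AB| ∈ {21}
|BC| ∈ {3}
|CD| ∈ {32}
|AC| ∈ [18, 24]
|BD| ∈ [29, 35]
|AD| ∈ [8, 56]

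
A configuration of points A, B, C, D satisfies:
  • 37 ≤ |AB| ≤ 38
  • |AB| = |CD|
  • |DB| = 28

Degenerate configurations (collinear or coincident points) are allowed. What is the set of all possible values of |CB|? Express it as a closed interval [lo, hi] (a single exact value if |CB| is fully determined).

|AB| ∈ [37, 38]
|BD| ∈ {28}
|CD| ∈ [37, 38]
|AD| ∈ [9, 66]
|BC| ∈ [9, 66]
|AC| ∈ [0, 104]

|CB| ∈ [9, 66]  (≈ [9.0000, 66.0000])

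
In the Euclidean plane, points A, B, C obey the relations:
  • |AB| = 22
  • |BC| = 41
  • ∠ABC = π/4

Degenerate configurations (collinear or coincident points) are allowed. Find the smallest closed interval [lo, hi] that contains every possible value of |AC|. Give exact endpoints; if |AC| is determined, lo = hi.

|AC| = √(2165 - 902·√(2))  (≈ 29.8225)

|AB| ∈ {22}
|BC| ∈ {41}
|AC| ∈ {√(2165 - 902·√(2))}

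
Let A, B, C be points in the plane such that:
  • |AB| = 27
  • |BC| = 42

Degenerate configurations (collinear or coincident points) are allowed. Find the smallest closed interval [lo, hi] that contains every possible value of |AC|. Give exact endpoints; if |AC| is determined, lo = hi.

|AB| ∈ {27}
|BC| ∈ {42}
|AC| ∈ [15, 69]

|AC| ∈ [15, 69]  (≈ [15.0000, 69.0000])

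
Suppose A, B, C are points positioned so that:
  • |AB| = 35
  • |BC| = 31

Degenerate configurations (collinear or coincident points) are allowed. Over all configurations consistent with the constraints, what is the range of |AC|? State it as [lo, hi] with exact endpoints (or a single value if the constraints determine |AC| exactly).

|AC| ∈ [4, 66]  (≈ [4.0000, 66.0000])

|AB| ∈ {35}
|BC| ∈ {31}
|AC| ∈ [4, 66]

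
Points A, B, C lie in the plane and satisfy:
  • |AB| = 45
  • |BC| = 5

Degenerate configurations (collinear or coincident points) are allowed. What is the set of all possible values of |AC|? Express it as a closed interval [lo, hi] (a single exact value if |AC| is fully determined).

|AB| ∈ {45}
|BC| ∈ {5}
|AC| ∈ [40, 50]

|AC| ∈ [40, 50]  (≈ [40.0000, 50.0000])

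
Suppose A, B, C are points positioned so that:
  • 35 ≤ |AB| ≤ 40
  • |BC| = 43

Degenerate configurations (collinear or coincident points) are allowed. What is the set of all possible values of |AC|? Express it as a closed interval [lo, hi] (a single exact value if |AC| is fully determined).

|AB| ∈ [35, 40]
|BC| ∈ {43}
|AC| ∈ [3, 83]

|AC| ∈ [3, 83]  (≈ [3.0000, 83.0000])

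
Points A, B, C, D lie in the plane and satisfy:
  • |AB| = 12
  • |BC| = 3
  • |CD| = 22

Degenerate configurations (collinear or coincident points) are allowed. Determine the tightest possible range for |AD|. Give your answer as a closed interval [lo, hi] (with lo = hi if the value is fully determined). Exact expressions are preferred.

|AD| ∈ [7, 37]  (≈ [7.0000, 37.0000])

|AB| ∈ {12}
|BC| ∈ {3}
|CD| ∈ {22}
|AC| ∈ [9, 15]
|BD| ∈ [19, 25]
|AD| ∈ [7, 37]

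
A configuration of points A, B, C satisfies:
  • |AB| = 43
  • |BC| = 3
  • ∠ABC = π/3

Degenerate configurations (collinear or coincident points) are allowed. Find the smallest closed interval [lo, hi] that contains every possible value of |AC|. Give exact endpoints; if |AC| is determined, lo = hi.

|AB| ∈ {43}
|BC| ∈ {3}
|AC| ∈ {√(1729)}

|AC| = √(1729)  (≈ 41.5812)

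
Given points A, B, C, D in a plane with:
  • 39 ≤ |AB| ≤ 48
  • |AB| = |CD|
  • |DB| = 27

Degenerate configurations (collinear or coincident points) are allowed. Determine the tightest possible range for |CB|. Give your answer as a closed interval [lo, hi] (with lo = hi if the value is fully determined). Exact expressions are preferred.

|CB| ∈ [12, 75]  (≈ [12.0000, 75.0000])

|AB| ∈ [39, 48]
|BD| ∈ {27}
|CD| ∈ [39, 48]
|AD| ∈ [12, 75]
|BC| ∈ [12, 75]
|AC| ∈ [0, 123]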